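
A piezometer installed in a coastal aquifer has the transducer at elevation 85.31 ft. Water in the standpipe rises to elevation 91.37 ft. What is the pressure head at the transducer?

Total head h = 91.37 ft (the water-surface elevation in the piezometer).
Pressure head ψ = h − z = 91.37 − 85.31 = 6.06 ft.

ψ ≈ 6.06 ft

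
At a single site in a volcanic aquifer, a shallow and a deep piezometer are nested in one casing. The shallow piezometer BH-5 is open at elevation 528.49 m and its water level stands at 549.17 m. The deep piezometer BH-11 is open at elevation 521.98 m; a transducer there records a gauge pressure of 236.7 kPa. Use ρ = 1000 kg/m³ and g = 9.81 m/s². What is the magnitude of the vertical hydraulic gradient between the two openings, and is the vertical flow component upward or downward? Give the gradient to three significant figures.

|i_v| ≈ 0.470; vertical flow is downward

Total head at BH-5: h = 549.17 m (water level in the standpipe).
Pressure head at BH-11: ψ = P/(ρg) = 236.7×1000 / (1000 × 9.81) = 24.13 m.
Total head at BH-11: h = z + ψ = 521.98 + 24.13 = 546.11 m.
Δh = h(BH-5) − h(BH-11) = 549.17 − 546.11 = 3.06 m.
Vertical separation Δz = 528.49 − 521.98 = 6.51 m.
|i_v| = |Δh| / Δz = 3.06 / 6.51 = 0.470.
Head is higher in the shallow piezometer, so vertical flow is downward (recharge condition).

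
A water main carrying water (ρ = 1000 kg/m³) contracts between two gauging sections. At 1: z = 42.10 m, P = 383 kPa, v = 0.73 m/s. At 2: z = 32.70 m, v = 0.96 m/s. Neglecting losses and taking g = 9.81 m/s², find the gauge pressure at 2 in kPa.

P₂ ≈ 475 kPa

Pressure head at 1: ψ₁ = P₁/(ρg) = 383×1000 / (1000 × 9.81) = 39.04 m.
Velocity heads: v₁²/2g = 0.73²/19.62 = 0.027 m; v₂²/2g = 0.96²/19.62 = 0.047 m.
Total head H = z₁ + ψ₁ + v₁²/2g = 42.10 + 39.04 + 0.027 = 81.17 m.
ψ₂ = H − z₂ − v₂²/2g = 81.17 − 32.70 − 0.047 = 48.42 m.
P₂ = ρgψ₂ = 1000 × 9.81 × 48.42 ≈ 475 kPa.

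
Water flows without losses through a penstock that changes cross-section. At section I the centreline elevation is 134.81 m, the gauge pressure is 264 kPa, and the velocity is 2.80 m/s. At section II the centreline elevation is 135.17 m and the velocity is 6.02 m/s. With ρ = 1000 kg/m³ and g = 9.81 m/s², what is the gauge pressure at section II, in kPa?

P₂ ≈ 246 kPa

Pressure head at I: ψ₁ = P₁/(ρg) = 264×1000 / (1000 × 9.81) = 26.91 m.
Velocity heads: v₁²/2g = 2.80²/19.62 = 0.400 m; v₂²/2g = 6.02²/19.62 = 1.847 m.
Total head H = z₁ + ψ₁ + v₁²/2g = 134.81 + 26.91 + 0.400 = 162.12 m.
ψ₂ = H − z₂ − v₂²/2g = 162.12 − 135.17 − 1.847 = 25.10 m.
P₂ = ρgψ₂ = 1000 × 9.81 × 25.10 ≈ 246 kPa.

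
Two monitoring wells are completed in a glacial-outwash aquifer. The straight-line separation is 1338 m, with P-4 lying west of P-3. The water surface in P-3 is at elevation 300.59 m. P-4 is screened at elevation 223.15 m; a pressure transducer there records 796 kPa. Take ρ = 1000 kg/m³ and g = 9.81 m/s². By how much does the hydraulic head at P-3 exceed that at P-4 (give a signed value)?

Δh ≈ -3.70 m

Total head at P-3: h = 300.59 m (water level in the piezometer is the total head).
Pressure head at P-4: ψ = P/(ρg) = 796×1000 / (1000 × 9.81) = 81.14 m.
Total head at P-4: h = z + ψ = 223.15 + 81.14 = 304.29 m.
Head difference: h(P-3) − h(P-4) = 300.59 − 304.29 = -3.70 m.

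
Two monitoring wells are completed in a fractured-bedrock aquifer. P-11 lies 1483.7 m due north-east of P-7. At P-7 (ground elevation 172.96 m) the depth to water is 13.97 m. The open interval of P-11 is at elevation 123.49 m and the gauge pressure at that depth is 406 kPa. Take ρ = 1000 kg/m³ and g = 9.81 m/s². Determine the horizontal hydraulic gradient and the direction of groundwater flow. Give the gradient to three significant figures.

i ≈ 0.00397; groundwater flows toward the south-west

Total head at P-7: h = 172.96 − 13.97 = 158.99 m.
Pressure head at P-11: ψ = P/(ρg) = 406×1000 / (1000 × 9.81) = 41.39 m.
Total head at P-11: h = z + ψ = 123.49 + 41.39 = 164.88 m.
Head difference: h(P-7) − h(P-11) = 158.99 − 164.88 = -5.89 m.
Hydraulic gradient: i = |Δh| / L = 5.89 / 1483.7 = 0.00397.
Flow is from higher to lower head: from P-11 toward P-7, i.e. toward the south-west.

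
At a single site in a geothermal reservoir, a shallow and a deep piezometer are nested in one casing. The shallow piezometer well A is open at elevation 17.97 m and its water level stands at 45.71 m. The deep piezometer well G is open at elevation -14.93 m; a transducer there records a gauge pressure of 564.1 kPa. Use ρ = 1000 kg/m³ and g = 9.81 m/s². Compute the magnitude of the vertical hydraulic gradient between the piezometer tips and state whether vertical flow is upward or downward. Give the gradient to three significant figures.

|i_v| ≈ 0.0954; vertical flow is downward

Total head at well A: h = 45.71 m (water level in the standpipe).
Pressure head at well G: ψ = P/(ρg) = 564.1×1000 / (1000 × 9.81) = 57.50 m.
Total head at well G: h = z + ψ = -14.93 + 57.50 = 42.57 m.
Δh = h(well A) − h(well G) = 45.71 − 42.57 = 3.14 m.
Vertical separation Δz = 17.97 − (-14.93) = 32.90 m.
|i_v| = |Δh| / Δz = 3.14 / 32.90 = 0.0954.
Head is higher in the shallow piezometer, so vertical flow is downward (recharge condition).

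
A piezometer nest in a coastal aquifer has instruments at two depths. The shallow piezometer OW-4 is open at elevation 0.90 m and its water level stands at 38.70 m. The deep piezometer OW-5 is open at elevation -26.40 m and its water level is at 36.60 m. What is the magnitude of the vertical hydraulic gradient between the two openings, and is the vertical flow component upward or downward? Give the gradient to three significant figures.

Total head at OW-4: h = 38.70 m (water level in the standpipe).
Total head at OW-5: h = 36.60 m.
Δh = h(OW-4) − h(OW-5) = 38.70 − 36.60 = 2.10 m.
Vertical separation Δz = 0.90 − (-26.40) = 27.30 m.
|i_v| = |Δh| / Δz = 2.10 / 27.30 = 0.0769.
Head is higher in the shallow piezometer, so vertical flow is downward (recharge condition).

|i_v| ≈ 0.0769; vertical flow is downward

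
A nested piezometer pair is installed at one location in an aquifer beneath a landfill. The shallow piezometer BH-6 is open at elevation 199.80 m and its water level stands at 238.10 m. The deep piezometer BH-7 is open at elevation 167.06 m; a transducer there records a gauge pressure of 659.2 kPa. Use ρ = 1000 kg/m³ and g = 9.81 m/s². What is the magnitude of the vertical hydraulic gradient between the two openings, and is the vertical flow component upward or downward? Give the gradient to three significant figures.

Total head at BH-6: h = 238.10 m (water level in the standpipe).
Pressure head at BH-7: ψ = P/(ρg) = 659.2×1000 / (1000 × 9.81) = 67.20 m.
Total head at BH-7: h = z + ψ = 167.06 + 67.20 = 234.26 m.
Δh = h(BH-6) − h(BH-7) = 238.10 − 234.26 = 3.84 m.
Vertical separation Δz = 199.80 − 167.06 = 32.74 m.
|i_v| = |Δh| / Δz = 3.84 / 32.74 = 0.117.
Head is higher in the shallow piezometer, so vertical flow is downward (recharge condition).

|i_v| ≈ 0.117; vertical flow is downward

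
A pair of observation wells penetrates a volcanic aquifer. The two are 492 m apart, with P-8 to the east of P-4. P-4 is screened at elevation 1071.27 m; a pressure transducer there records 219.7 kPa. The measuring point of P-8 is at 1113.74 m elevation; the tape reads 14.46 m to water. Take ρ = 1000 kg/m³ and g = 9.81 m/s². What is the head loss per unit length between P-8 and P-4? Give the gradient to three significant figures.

i ≈ 0.0114 m/m

Pressure head at P-4: ψ = P/(ρg) = 219.7×1000 / (1000 × 9.81) = 22.40 m.
Total head at P-4: h = z + ψ = 1071.27 + 22.40 = 1093.67 m.
Total head at P-8: h = 1113.74 − 14.46 = 1099.28 m.
Head difference: h(P-4) − h(P-8) = 1093.67 − 1099.28 = -5.61 m.
Hydraulic gradient: i = |Δh| / L = 5.61 / 492 = 0.0114.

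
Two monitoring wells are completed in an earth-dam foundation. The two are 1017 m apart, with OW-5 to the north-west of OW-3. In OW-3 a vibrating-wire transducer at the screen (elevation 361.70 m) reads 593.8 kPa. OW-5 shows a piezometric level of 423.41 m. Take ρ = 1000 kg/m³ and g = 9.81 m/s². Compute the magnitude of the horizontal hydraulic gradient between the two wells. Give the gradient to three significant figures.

i ≈ 0.00116

Pressure head at OW-3: ψ = P/(ρg) = 593.8×1000 / (1000 × 9.81) = 60.53 m.
Total head at OW-3: h = z + ψ = 361.70 + 60.53 = 422.23 m.
Total head at OW-5: h = 423.41 m (water level in the piezometer is the total head).
Head difference: h(OW-3) − h(OW-5) = 422.23 − 423.41 = -1.18 m.
Hydraulic gradient: i = |Δh| / L = 1.18 / 1017 = 0.00116.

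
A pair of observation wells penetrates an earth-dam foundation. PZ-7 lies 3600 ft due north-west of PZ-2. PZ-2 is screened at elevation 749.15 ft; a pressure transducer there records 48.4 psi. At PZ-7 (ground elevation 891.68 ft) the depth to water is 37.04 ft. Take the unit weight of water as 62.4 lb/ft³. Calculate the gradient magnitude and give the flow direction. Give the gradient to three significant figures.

i ≈ 0.00172; groundwater flows toward the north-west

Pressure head at PZ-2: ψ = 144·P/γ = 144 × 48.4 / 62.4 = 111.69 ft.
Total head at PZ-2: h = z + ψ = 749.15 + 111.69 = 860.84 ft.
Total head at PZ-7: h = 891.68 − 37.04 = 854.64 ft.
Head difference: h(PZ-2) − h(PZ-7) = 860.84 − 854.64 = 6.20 ft.
Hydraulic gradient: i = |Δh| / L = 6.20 / 3600 = 0.00172.
Flow is from higher to lower head: from PZ-2 toward PZ-7, i.e. toward the north-west.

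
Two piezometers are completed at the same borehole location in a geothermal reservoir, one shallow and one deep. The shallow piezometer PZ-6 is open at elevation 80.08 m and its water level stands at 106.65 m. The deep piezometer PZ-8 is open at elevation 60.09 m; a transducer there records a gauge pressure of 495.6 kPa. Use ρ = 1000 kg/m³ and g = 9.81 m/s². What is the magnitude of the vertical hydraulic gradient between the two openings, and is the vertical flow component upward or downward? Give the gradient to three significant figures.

|i_v| ≈ 0.198; vertical flow is upward

Total head at PZ-6: h = 106.65 m (water level in the standpipe).
Pressure head at PZ-8: ψ = P/(ρg) = 495.6×1000 / (1000 × 9.81) = 50.52 m.
Total head at PZ-8: h = z + ψ = 60.09 + 50.52 = 110.61 m.
Δh = h(PZ-6) − h(PZ-8) = 106.65 − 110.61 = -3.96 m.
Vertical separation Δz = 80.08 − 60.09 = 19.99 m.
|i_v| = |Δh| / Δz = 3.96 / 19.99 = 0.198.
Head is higher in the deep piezometer, so vertical flow is upward (discharge condition).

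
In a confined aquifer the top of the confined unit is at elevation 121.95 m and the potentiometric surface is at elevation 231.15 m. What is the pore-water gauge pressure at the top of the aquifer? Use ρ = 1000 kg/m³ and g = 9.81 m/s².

P ≈ 1070 kPa

Pressure head at the aquifer top: ψ = h − z = 231.15 − 121.95 = 109.20 m.
P = ρgψ = 1000 × 9.81 × 109.20 = 1071252 Pa ≈ 1070 kPa.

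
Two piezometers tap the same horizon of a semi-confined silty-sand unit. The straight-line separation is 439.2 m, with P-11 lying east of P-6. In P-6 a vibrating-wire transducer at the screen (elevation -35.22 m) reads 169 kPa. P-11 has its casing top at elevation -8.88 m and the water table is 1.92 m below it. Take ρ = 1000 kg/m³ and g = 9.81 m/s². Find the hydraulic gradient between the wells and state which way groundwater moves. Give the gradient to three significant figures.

Pressure head at P-6: ψ = P/(ρg) = 169×1000 / (1000 × 9.81) = 17.23 m.
Total head at P-6: h = z + ψ = -35.22 + 17.23 = -17.99 m.
Total head at P-11: h = -8.88 − 1.92 = -10.80 m.
Head difference: h(P-6) − h(P-11) = -17.99 − (-10.80) = -7.19 m.
Hydraulic gradient: i = |Δh| / L = 7.19 / 439.2 = 0.0164.
Flow is from higher to lower head: from P-11 toward P-6, i.e. toward the west.

i ≈ 0.0164; groundwater flows toward the west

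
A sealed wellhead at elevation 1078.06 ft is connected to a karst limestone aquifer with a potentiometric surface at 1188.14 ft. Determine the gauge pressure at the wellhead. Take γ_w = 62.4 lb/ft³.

Head above the cap: Δh = 1188.14 − 1078.06 = 110.08 ft.
P = γΔh/144 = 62.4 × 110.08 / 144 = 47.7 psi.

P ≈ 47.7 psi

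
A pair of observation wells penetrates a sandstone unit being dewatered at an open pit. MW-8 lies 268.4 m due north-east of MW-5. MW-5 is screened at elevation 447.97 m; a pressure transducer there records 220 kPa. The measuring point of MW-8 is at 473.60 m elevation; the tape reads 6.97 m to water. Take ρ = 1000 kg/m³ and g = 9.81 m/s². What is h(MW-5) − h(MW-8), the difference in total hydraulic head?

Pressure head at MW-5: ψ = P/(ρg) = 220×1000 / (1000 × 9.81) = 22.43 m.
Total head at MW-5: h = z + ψ = 447.97 + 22.43 = 470.40 m.
Total head at MW-8: h = 473.60 − 6.97 = 466.63 m.
Head difference: h(MW-5) − h(MW-8) = 470.40 − 466.63 = 3.77 m.

Δh ≈ 3.77 m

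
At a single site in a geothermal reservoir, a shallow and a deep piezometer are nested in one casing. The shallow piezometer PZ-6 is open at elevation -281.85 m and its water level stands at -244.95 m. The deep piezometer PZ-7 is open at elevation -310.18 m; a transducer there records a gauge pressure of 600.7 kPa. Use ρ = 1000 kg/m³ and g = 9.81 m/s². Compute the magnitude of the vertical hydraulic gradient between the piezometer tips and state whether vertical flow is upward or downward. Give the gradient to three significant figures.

Total head at PZ-6: h = -244.95 m (water level in the standpipe).
Pressure head at PZ-7: ψ = P/(ρg) = 600.7×1000 / (1000 × 9.81) = 61.23 m.
Total head at PZ-7: h = z + ψ = -310.18 + 61.23 = -248.95 m.
Δh = h(PZ-6) − h(PZ-7) = -244.95 − (-248.95) = 4.00 m.
Vertical separation Δz = -281.85 − (-310.18) = 28.33 m.
|i_v| = |Δh| / Δz = 4.00 / 28.33 = 0.141.
Head is higher in the shallow piezometer, so vertical flow is downward (recharge condition).

|i_v| ≈ 0.141; vertical flow is downward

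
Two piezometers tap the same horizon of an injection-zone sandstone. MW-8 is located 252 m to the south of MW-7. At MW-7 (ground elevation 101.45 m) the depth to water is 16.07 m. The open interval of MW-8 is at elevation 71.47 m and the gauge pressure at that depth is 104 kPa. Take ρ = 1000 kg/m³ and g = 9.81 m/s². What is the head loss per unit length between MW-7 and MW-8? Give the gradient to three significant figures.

i ≈ 0.0131 m/m

Total head at MW-7: h = 101.45 − 16.07 = 85.38 m.
Pressure head at MW-8: ψ = P/(ρg) = 104×1000 / (1000 × 9.81) = 10.60 m.
Total head at MW-8: h = z + ψ = 71.47 + 10.60 = 82.07 m.
Head difference: h(MW-7) − h(MW-8) = 85.38 − 82.07 = 3.31 m.
Hydraulic gradient: i = |Δh| / L = 3.31 / 252 = 0.0131.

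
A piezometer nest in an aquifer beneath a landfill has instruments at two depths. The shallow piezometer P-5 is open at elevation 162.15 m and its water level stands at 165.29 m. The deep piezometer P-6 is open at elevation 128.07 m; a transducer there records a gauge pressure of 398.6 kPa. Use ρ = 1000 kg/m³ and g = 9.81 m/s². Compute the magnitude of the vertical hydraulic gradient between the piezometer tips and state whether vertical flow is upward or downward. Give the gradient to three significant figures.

|i_v| ≈ 0.100; vertical flow is upward

Total head at P-5: h = 165.29 m (water level in the standpipe).
Pressure head at P-6: ψ = P/(ρg) = 398.6×1000 / (1000 × 9.81) = 40.63 m.
Total head at P-6: h = z + ψ = 128.07 + 40.63 = 168.70 m.
Δh = h(P-5) − h(P-6) = 165.29 − 168.70 = -3.41 m.
Vertical separation Δz = 162.15 − 128.07 = 34.08 m.
|i_v| = |Δh| / Δz = 3.41 / 34.08 = 0.100.
Head is higher in the deep piezometer, so vertical flow is upward (discharge condition).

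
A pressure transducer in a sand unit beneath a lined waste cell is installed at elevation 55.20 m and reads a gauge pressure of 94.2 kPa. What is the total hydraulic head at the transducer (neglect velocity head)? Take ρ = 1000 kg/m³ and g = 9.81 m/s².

h ≈ 64.80 m

ψ = P/(ρg) = 94.2×1000 / (1000 × 9.81) = 9.60 m.
h = z + ψ = 55.20 + 9.60 = 64.80 m.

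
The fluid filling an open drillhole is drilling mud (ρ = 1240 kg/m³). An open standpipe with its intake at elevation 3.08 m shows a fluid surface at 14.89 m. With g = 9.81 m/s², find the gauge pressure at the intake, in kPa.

Pressure head ψ = h − z = 14.89 − 3.08 = 11.81 m.
P = ρgψ = 1240 × 9.81 × 11.81 = 143662 Pa ≈ 144 kPa.

P ≈ 144 kPa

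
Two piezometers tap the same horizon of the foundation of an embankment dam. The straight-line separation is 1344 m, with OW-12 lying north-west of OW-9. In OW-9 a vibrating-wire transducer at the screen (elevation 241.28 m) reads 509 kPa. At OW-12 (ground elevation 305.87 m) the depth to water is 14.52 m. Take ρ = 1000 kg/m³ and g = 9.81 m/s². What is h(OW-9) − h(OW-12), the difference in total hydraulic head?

Δh ≈ 1.82 m

Pressure head at OW-9: ψ = P/(ρg) = 509×1000 / (1000 × 9.81) = 51.89 m.
Total head at OW-9: h = z + ψ = 241.28 + 51.89 = 293.17 m.
Total head at OW-12: h = 305.87 − 14.52 = 291.35 m.
Head difference: h(OW-9) − h(OW-12) = 293.17 − 291.35 = 1.82 m.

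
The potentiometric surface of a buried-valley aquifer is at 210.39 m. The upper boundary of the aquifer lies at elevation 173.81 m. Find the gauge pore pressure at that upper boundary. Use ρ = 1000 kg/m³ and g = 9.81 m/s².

P ≈ 359 kPa

Pressure head at the aquifer top: ψ = h − z = 210.39 − 173.81 = 36.58 m.
P = ρgψ = 1000 × 9.81 × 36.58 = 358850 Pa ≈ 359 kPa.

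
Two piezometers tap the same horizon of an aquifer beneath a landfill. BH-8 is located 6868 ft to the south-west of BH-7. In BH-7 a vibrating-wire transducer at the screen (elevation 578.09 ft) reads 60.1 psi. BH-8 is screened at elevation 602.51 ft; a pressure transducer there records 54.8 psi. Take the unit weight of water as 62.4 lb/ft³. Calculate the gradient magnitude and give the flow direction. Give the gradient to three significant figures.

Pressure head at BH-7: ψ = 144·P/γ = 144 × 60.1 / 62.4 = 138.69 ft.
Total head at BH-7: h = z + ψ = 578.09 + 138.69 = 716.78 ft.
Pressure head at BH-8: ψ = 144·P/γ = 144 × 54.8 / 62.4 = 126.46 ft.
Total head at BH-8: h = z + ψ = 602.51 + 126.46 = 728.97 ft.
Head difference: h(BH-7) − h(BH-8) = 716.78 − 728.97 = -12.19 ft.
Hydraulic gradient: i = |Δh| / L = 12.19 / 6868 = 0.00177.
Flow is from higher to lower head: from BH-8 toward BH-7, i.e. toward the north-east.

i ≈ 0.00177; groundwater flows toward the north-east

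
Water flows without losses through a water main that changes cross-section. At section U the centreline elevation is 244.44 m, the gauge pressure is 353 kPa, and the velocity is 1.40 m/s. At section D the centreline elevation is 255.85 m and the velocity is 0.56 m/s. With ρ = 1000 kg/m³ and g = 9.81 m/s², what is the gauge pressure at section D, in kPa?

Pressure head at U: ψ₁ = P₁/(ρg) = 353×1000 / (1000 × 9.81) = 35.98 m.
Velocity heads: v₁²/2g = 1.40²/19.62 = 0.100 m; v₂²/2g = 0.56²/19.62 = 0.016 m.
Total head H = z₁ + ψ₁ + v₁²/2g = 244.44 + 35.98 + 0.100 = 280.52 m.
ψ₂ = H − z₂ − v₂²/2g = 280.52 − 255.85 − 0.016 = 24.65 m.
P₂ = ρgψ₂ = 1000 × 9.81 × 24.65 ≈ 242 kPa.

P₂ ≈ 242 kPa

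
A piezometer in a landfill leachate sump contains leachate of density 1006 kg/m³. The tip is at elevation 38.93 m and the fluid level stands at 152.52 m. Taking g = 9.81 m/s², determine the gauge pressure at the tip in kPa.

P ≈ 1120 kPa

Pressure head ψ = h − z = 152.52 − 38.93 = 113.59 m.
P = ρgψ = 1006 × 9.81 × 113.59 = 1121004 Pa ≈ 1120 kPa.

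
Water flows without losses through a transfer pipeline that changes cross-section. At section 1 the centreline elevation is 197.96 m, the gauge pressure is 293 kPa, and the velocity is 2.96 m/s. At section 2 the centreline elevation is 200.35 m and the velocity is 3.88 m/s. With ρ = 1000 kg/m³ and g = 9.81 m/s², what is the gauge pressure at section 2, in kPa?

P₂ ≈ 266 kPa

Pressure head at 1: ψ₁ = P₁/(ρg) = 293×1000 / (1000 × 9.81) = 29.87 m.
Velocity heads: v₁²/2g = 2.96²/19.62 = 0.447 m; v₂²/2g = 3.88²/19.62 = 0.767 m.
Total head H = z₁ + ψ₁ + v₁²/2g = 197.96 + 29.87 + 0.447 = 228.28 m.
ψ₂ = H − z₂ − v₂²/2g = 228.28 − 200.35 − 0.767 = 27.16 m.
P₂ = ρgψ₂ = 1000 × 9.81 × 27.16 ≈ 266 kPa.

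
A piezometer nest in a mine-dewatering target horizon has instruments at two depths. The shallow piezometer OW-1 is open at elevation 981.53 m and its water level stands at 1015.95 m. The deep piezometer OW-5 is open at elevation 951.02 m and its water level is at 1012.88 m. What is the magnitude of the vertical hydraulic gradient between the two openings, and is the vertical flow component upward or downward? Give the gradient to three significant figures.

|i_v| ≈ 0.101; vertical flow is downward

Total head at OW-1: h = 1015.95 m (water level in the standpipe).
Total head at OW-5: h = 1012.88 m.
Δh = h(OW-1) − h(OW-5) = 1015.95 − 1012.88 = 3.07 m.
Vertical separation Δz = 981.53 − 951.02 = 30.51 m.
|i_v| = |Δh| / Δz = 3.07 / 30.51 = 0.101.
Head is higher in the shallow piezometer, so vertical flow is downward (recharge condition).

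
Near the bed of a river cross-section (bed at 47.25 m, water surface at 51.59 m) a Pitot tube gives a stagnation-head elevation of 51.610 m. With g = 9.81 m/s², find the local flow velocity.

Near the bed, under hydrostatic conditions, the piezometric head (z + ψ) equals the free-surface elevation, 51.59 m.
Velocity head = total − piezometric = 51.610 − 51.59 = 0.020 m.
v = √(2g·h_v) = √(2 × 9.81 × 0.020) = 0.626 m/s.

v ≈ 0.626 m/s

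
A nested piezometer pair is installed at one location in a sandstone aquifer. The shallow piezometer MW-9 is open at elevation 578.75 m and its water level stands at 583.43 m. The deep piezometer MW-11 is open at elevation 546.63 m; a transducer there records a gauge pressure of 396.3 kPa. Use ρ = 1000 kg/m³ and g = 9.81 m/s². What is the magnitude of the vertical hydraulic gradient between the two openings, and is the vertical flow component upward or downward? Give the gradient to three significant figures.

|i_v| ≈ 0.112; vertical flow is upward

Total head at MW-9: h = 583.43 m (water level in the standpipe).
Pressure head at MW-11: ψ = P/(ρg) = 396.3×1000 / (1000 × 9.81) = 40.40 m.
Total head at MW-11: h = z + ψ = 546.63 + 40.40 = 587.03 m.
Δh = h(MW-9) − h(MW-11) = 583.43 − 587.03 = -3.60 m.
Vertical separation Δz = 578.75 − 546.63 = 32.12 m.
|i_v| = |Δh| / Δz = 3.60 / 32.12 = 0.112.
Head is higher in the deep piezometer, so vertical flow is upward (discharge condition).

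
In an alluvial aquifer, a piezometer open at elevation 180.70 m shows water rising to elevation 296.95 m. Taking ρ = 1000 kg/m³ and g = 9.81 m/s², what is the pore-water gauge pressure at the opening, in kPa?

Pressure head ψ = h − z = 296.95 − 180.70 = 116.25 m.
P = ρgψ = 1000 × 9.81 × 116.25 = 1140412 Pa ≈ 1140 kPa.

P ≈ 1140 kPa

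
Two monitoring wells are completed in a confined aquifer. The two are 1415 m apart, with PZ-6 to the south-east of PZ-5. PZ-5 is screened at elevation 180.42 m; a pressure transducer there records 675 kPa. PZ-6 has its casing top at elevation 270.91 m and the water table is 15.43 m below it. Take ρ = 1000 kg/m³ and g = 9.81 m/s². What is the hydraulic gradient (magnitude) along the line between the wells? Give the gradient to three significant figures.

Pressure head at PZ-5: ψ = P/(ρg) = 675×1000 / (1000 × 9.81) = 68.81 m.
Total head at PZ-5: h = z + ψ = 180.42 + 68.81 = 249.23 m.
Total head at PZ-6: h = 270.91 − 15.43 = 255.48 m.
Head difference: h(PZ-5) − h(PZ-6) = 249.23 − 255.48 = -6.25 m.
Hydraulic gradient: i = |Δh| / L = 6.25 / 1415 = 0.00442.

i ≈ 0.00442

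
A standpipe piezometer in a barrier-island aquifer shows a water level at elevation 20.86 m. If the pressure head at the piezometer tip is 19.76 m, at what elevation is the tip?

z = h − ψ = 20.86 − 19.76 = 1.10 m.

z ≈ 1.10 m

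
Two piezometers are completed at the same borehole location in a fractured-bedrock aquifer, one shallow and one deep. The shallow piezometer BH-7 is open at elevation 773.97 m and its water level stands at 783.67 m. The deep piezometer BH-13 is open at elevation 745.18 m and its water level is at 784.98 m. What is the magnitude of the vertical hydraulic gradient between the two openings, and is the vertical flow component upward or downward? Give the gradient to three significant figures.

|i_v| ≈ 0.0455; vertical flow is upward

Total head at BH-7: h = 783.67 m (water level in the standpipe).
Total head at BH-13: h = 784.98 m.
Δh = h(BH-7) − h(BH-13) = 783.67 − 784.98 = -1.31 m.
Vertical separation Δz = 773.97 − 745.18 = 28.79 m.
|i_v| = |Δh| / Δz = 1.31 / 28.79 = 0.0455.
Head is higher in the deep piezometer, so vertical flow is upward (discharge condition).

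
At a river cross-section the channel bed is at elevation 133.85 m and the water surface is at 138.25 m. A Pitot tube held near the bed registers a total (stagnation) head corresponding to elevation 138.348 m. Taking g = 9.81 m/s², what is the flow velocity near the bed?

v ≈ 1.39 m/s

Near the bed, under hydrostatic conditions, the piezometric head (z + ψ) equals the free-surface elevation, 138.25 m.
Velocity head = total − piezometric = 138.348 − 138.25 = 0.098 m.
v = √(2g·h_v) = √(2 × 9.81 × 0.098) = 1.39 m/s.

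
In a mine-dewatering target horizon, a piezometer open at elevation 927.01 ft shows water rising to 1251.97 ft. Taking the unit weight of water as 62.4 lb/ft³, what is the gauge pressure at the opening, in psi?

Pressure head ψ = h − z = 1251.97 − 927.01 = 324.96 ft.
P = γ·ψ / 144 = 62.4 × 324.96 / 144 = 141 psi.

P ≈ 141 psi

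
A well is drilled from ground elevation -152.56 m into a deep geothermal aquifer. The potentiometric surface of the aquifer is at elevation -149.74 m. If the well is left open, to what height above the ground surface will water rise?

≈ 2.82 m above ground

Water rises to the potentiometric surface, so the rise above ground = -149.74 − (-152.56) = 2.82 m.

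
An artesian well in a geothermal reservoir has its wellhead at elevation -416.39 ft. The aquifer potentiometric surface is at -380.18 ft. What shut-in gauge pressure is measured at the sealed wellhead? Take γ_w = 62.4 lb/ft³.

Head above the cap: Δh = -380.18 − (-416.39) = 36.21 ft.
P = γΔh/144 = 62.4 × 36.21 / 144 = 15.7 psi.

P ≈ 15.7 psi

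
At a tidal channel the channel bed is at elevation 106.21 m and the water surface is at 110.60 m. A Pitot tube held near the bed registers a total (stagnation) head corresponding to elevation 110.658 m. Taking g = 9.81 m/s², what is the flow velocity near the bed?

Near the bed, under hydrostatic conditions, the piezometric head (z + ψ) equals the free-surface elevation, 110.60 m.
Velocity head = total − piezometric = 110.658 − 110.60 = 0.058 m.
v = √(2g·h_v) = √(2 × 9.81 × 0.058) = 1.07 m/s.

v ≈ 1.07 m/s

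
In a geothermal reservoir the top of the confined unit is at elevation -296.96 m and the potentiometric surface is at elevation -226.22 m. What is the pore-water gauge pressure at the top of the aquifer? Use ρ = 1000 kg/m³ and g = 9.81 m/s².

P ≈ 694 kPa

Pressure head at the aquifer top: ψ = h − z = -226.22 − (-296.96) = 70.74 m.
P = ρgψ = 1000 × 9.81 × 70.74 = 693959 Pa ≈ 694 kPa.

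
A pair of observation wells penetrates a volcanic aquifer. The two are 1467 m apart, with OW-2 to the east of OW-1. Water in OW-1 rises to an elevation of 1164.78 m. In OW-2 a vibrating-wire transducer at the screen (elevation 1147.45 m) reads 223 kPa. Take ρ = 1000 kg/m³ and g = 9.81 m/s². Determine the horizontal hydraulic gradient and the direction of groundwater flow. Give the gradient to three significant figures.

i ≈ 0.00368; groundwater flows toward the west

Total head at OW-1: h = 1164.78 m (water level in the piezometer is the total head).
Pressure head at OW-2: ψ = P/(ρg) = 223×1000 / (1000 × 9.81) = 22.73 m.
Total head at OW-2: h = z + ψ = 1147.45 + 22.73 = 1170.18 m.
Head difference: h(OW-1) − h(OW-2) = 1164.78 − 1170.18 = -5.40 m.
Hydraulic gradient: i = |Δh| / L = 5.40 / 1467 = 0.00368.
Flow is from higher to lower head: from OW-2 toward OW-1, i.e. toward the west.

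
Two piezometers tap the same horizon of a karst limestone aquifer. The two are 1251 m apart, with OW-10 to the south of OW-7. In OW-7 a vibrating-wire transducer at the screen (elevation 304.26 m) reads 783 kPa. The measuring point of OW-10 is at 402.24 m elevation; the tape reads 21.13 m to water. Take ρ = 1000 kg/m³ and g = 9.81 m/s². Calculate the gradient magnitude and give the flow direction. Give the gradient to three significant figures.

i ≈ 0.00237; groundwater flows toward the south

Pressure head at OW-7: ψ = P/(ρg) = 783×1000 / (1000 × 9.81) = 79.82 m.
Total head at OW-7: h = z + ψ = 304.26 + 79.82 = 384.08 m.
Total head at OW-10: h = 402.24 − 21.13 = 381.11 m.
Head difference: h(OW-7) − h(OW-10) = 384.08 − 381.11 = 2.97 m.
Hydraulic gradient: i = |Δh| / L = 2.97 / 1251 = 0.00237.
Flow is from higher to lower head: from OW-7 toward OW-10, i.e. toward the south.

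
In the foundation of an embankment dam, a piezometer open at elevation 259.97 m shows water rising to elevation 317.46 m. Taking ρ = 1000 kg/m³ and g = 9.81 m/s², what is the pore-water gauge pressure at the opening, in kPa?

P ≈ 564 kPa

Pressure head ψ = h − z = 317.46 − 259.97 = 57.49 m.
P = ρgψ = 1000 × 9.81 × 57.49 = 563977 Pa ≈ 564 kPa.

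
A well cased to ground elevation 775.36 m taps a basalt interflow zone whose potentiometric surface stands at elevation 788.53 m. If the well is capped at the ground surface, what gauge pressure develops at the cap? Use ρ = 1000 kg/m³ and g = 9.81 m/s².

P ≈ 129 kPa

Head above the cap: Δh = 788.53 − 775.36 = 13.17 m.
P = ρgΔh = 1000 × 9.81 × 13.17 = 129198 Pa ≈ 129 kPa.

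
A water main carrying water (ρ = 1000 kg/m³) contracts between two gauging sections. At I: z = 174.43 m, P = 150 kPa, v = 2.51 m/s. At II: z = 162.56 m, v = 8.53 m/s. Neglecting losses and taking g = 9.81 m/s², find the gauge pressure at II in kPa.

P₂ ≈ 233 kPa

Pressure head at I: ψ₁ = P₁/(ρg) = 150×1000 / (1000 × 9.81) = 15.29 m.
Velocity heads: v₁²/2g = 2.51²/19.62 = 0.321 m; v₂²/2g = 8.53²/19.62 = 3.709 m.
Total head H = z₁ + ψ₁ + v₁²/2g = 174.43 + 15.29 + 0.321 = 190.04 m.
ψ₂ = H − z₂ − v₂²/2g = 190.04 − 162.56 − 3.709 = 23.77 m.
P₂ = ρgψ₂ = 1000 × 9.81 × 23.77 ≈ 233 kPa.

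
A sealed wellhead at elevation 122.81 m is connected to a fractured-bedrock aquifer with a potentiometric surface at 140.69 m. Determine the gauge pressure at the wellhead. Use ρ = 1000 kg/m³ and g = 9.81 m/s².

Head above the cap: Δh = 140.69 − 122.81 = 17.88 m.
P = ρgΔh = 1000 × 9.81 × 17.88 = 175403 Pa ≈ 175 kPa.

P ≈ 175 kPa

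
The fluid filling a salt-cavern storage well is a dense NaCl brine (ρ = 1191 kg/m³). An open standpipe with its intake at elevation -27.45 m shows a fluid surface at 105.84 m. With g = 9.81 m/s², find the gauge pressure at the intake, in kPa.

Pressure head ψ = h − z = 105.84 − (-27.45) = 133.29 m.
P = ρgψ = 1191 × 9.81 × 133.29 = 1557322 Pa ≈ 1560 kPa.

P ≈ 1560 kPa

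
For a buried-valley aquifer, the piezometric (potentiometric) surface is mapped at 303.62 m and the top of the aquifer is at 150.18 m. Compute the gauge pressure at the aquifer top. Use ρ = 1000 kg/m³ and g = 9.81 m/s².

P ≈ 1510 kPa

Pressure head at the aquifer top: ψ = h − z = 303.62 − 150.18 = 153.44 m.
P = ρgψ = 1000 × 9.81 × 153.44 = 1505246 Pa ≈ 1510 kPa.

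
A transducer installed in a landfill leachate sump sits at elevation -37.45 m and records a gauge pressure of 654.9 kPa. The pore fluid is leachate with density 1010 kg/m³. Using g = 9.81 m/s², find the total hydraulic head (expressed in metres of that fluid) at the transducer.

h ≈ 28.65 m

ψ = P/(ρg) = 654.9×1000 / (1010 × 9.81) = 66.10 m.
h = z + ψ = -37.45 + 66.10 = 28.65 m.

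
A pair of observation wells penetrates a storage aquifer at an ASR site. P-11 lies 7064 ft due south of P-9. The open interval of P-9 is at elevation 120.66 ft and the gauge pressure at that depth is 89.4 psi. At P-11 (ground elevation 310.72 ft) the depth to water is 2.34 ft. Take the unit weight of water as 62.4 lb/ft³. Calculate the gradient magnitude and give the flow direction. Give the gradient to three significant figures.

Pressure head at P-9: ψ = 144·P/γ = 144 × 89.4 / 62.4 = 206.31 ft.
Total head at P-9: h = z + ψ = 120.66 + 206.31 = 326.97 ft.
Total head at P-11: h = 310.72 − 2.34 = 308.38 ft.
Head difference: h(P-9) − h(P-11) = 326.97 − 308.38 = 18.59 ft.
Hydraulic gradient: i = |Δh| / L = 18.59 / 7064 = 0.00263.
Flow is from higher to lower head: from P-9 toward P-11, i.e. toward the south.

i ≈ 0.00263; groundwater flows toward the south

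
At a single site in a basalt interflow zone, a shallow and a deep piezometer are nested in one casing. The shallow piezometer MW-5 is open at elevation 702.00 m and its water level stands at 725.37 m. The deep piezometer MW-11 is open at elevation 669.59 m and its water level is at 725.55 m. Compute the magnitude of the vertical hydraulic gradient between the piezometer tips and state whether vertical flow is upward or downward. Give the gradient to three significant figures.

Total head at MW-5: h = 725.37 m (water level in the standpipe).
Total head at MW-11: h = 725.55 m.
Δh = h(MW-5) − h(MW-11) = 725.37 − 725.55 = -0.18 m.
Vertical separation Δz = 702.00 − 669.59 = 32.41 m.
|i_v| = |Δh| / Δz = 0.18 / 32.41 = 0.00555.
Head is higher in the deep piezometer, so vertical flow is upward (discharge condition).

|i_v| ≈ 0.00555; vertical flow is upward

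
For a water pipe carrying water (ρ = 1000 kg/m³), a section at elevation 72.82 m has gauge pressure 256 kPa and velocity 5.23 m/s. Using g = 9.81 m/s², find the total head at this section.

h ≈ 100.31 m

Pressure head ψ = P/(ρg) = 256×1000 / (1000 × 9.81) = 26.10 m.
Velocity head = v²/(2g) = 5.23² / (2 × 9.81) = 1.394 m.
h = z + ψ + v²/(2g) = 72.82 + 26.10 + 1.394 = 100.31 m.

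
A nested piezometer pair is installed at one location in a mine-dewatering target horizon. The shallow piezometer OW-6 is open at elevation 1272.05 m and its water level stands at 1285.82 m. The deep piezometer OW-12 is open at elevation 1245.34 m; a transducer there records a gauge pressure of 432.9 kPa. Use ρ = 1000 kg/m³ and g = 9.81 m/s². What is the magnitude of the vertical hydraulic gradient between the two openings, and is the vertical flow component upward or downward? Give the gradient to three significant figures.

|i_v| ≈ 0.137; vertical flow is upward

Total head at OW-6: h = 1285.82 m (water level in the standpipe).
Pressure head at OW-12: ψ = P/(ρg) = 432.9×1000 / (1000 × 9.81) = 44.13 m.
Total head at OW-12: h = z + ψ = 1245.34 + 44.13 = 1289.47 m.
Δh = h(OW-6) − h(OW-12) = 1285.82 − 1289.47 = -3.65 m.
Vertical separation Δz = 1272.05 − 1245.34 = 26.71 m.
|i_v| = |Δh| / Δz = 3.65 / 26.71 = 0.137.
Head is higher in the deep piezometer, so vertical flow is upward (discharge condition).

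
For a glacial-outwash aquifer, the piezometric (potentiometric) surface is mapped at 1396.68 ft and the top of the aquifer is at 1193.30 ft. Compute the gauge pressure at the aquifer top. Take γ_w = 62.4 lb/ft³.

P ≈ 88.1 psi

Pressure head at the aquifer top: ψ = h − z = 1396.68 − 1193.30 = 203.38 ft.
P = γψ/144 = 62.4 × 203.38 / 144 = 88.1 psi.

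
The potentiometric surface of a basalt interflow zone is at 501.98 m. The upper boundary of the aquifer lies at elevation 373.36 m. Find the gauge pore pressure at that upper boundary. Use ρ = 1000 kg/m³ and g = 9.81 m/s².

P ≈ 1260 kPa

Pressure head at the aquifer top: ψ = h − z = 501.98 − 373.36 = 128.62 m.
P = ρgψ = 1000 × 9.81 × 128.62 = 1261762 Pa ≈ 1260 kPa.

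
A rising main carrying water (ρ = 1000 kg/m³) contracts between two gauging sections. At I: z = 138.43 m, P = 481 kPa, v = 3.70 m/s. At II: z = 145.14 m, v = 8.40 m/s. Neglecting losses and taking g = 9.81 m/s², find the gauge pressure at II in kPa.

P₂ ≈ 387 kPa

Pressure head at I: ψ₁ = P₁/(ρg) = 481×1000 / (1000 × 9.81) = 49.03 m.
Velocity heads: v₁²/2g = 3.70²/19.62 = 0.698 m; v₂²/2g = 8.40²/19.62 = 3.596 m.
Total head H = z₁ + ψ₁ + v₁²/2g = 138.43 + 49.03 + 0.698 = 188.16 m.
ψ₂ = H − z₂ − v₂²/2g = 188.16 − 145.14 − 3.596 = 39.42 m.
P₂ = ρgψ₂ = 1000 × 9.81 × 39.42 ≈ 387 kPa.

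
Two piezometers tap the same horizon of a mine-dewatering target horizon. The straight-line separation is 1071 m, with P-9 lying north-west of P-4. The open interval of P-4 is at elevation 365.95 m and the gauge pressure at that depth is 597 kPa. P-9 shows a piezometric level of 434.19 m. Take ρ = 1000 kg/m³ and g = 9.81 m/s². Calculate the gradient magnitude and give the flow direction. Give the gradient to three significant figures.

i ≈ 0.00689; groundwater flows toward the south-east

Pressure head at P-4: ψ = P/(ρg) = 597×1000 / (1000 × 9.81) = 60.86 m.
Total head at P-4: h = z + ψ = 365.95 + 60.86 = 426.81 m.
Total head at P-9: h = 434.19 m (water level in the piezometer is the total head).
Head difference: h(P-4) − h(P-9) = 426.81 − 434.19 = -7.38 m.
Hydraulic gradient: i = |Δh| / L = 7.38 / 1071 = 0.00689.
Flow is from higher to lower head: from P-9 toward P-4, i.e. toward the south-east.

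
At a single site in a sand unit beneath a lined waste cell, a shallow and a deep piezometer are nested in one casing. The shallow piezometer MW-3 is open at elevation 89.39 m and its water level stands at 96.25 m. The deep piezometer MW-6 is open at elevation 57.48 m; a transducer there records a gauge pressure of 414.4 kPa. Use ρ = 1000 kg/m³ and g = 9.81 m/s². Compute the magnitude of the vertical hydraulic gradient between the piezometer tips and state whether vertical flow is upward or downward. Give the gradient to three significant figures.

Total head at MW-3: h = 96.25 m (water level in the standpipe).
Pressure head at MW-6: ψ = P/(ρg) = 414.4×1000 / (1000 × 9.81) = 42.24 m.
Total head at MW-6: h = z + ψ = 57.48 + 42.24 = 99.72 m.
Δh = h(MW-3) − h(MW-6) = 96.25 − 99.72 = -3.47 m.
Vertical separation Δz = 89.39 − 57.48 = 31.91 m.
|i_v| = |Δh| / Δz = 3.47 / 31.91 = 0.109.
Head is higher in the deep piezometer, so vertical flow is upward (discharge condition).

|i_v| ≈ 0.109; vertical flow is upward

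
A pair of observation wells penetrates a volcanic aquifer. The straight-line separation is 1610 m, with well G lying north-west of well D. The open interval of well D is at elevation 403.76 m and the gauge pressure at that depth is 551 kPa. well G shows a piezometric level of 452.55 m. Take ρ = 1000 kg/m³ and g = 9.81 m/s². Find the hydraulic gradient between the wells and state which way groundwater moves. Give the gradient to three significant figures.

i ≈ 0.00458; groundwater flows toward the north-west

Pressure head at well D: ψ = P/(ρg) = 551×1000 / (1000 × 9.81) = 56.17 m.
Total head at well D: h = z + ψ = 403.76 + 56.17 = 459.93 m.
Total head at well G: h = 452.55 m (water level in the piezometer is the total head).
Head difference: h(well D) − h(well G) = 459.93 − 452.55 = 7.38 m.
Hydraulic gradient: i = |Δh| / L = 7.38 / 1610 = 0.00458.
Flow is from higher to lower head: from well D toward well G, i.e. toward the north-west.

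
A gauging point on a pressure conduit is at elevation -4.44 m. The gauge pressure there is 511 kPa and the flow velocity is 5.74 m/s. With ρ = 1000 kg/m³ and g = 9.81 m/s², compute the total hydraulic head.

h ≈ 49.33 m

Pressure head ψ = P/(ρg) = 511×1000 / (1000 × 9.81) = 52.09 m.
Velocity head = v²/(2g) = 5.74² / (2 × 9.81) = 1.679 m.
h = z + ψ + v²/(2g) = -4.44 + 52.09 + 1.679 = 49.33 m.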